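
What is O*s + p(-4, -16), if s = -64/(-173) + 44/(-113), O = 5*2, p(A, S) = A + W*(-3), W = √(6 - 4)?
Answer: -81996/19549 - 3*√2 ≈ -8.4370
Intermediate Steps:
W = √2 ≈ 1.4142
p(A, S) = A - 3*√2 (p(A, S) = A + √2*(-3) = A - 3*√2)
O = 10
s = -380/19549 (s = -64*(-1/173) + 44*(-1/113) = 64/173 - 44/113 = -380/19549 ≈ -0.019438)
O*s + p(-4, -16) = 10*(-380/19549) + (-4 - 3*√2) = -3800/19549 + (-4 - 3*√2) = -81996/19549 - 3*√2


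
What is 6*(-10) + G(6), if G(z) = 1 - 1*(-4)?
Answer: -55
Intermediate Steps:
G(z) = 5 (G(z) = 1 + 4 = 5)
6*(-10) + G(6) = 6*(-10) + 5 = -60 + 5 = -55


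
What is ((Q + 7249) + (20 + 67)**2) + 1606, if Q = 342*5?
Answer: 18134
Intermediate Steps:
Q = 1710
((Q + 7249) + (20 + 67)**2) + 1606 = ((1710 + 7249) + (20 + 67)**2) + 1606 = (8959 + 87**2) + 1606 = (8959 + 7569) + 1606 = 16528 + 1606 = 18134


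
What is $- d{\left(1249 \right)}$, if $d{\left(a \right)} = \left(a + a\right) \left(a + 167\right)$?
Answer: $-3537168$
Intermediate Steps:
$d{\left(a \right)} = 2 a \left(167 + a\right)$
$- d{\left(1249 \right)} = - 2 \cdot 1249 \left(167 + 1249\right) = - 2 \cdot 1249 \cdot 1416 = \left(-1\right) 3537168 = -3537168$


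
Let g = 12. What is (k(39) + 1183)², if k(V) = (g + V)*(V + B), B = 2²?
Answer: 11397376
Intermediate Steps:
B = 4
k(V) = (4 + V)*(12 + V) (k(V) = (12 + V)*(V + 4) = (12 + V)*(4 + V) = (4 + V)*(12 + V))
(k(39) + 1183)² = ((48 + 39² + 16*39) + 1183)² = ((48 + 1521 + 624) + 1183)² = (2193 + 1183)² = 3376² = 11397376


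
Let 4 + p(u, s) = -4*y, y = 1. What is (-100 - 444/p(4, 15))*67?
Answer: -5963/2 ≈ -2981.5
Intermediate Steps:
p(u, s) = -8 (p(u, s) = -4 - 4*1 = -4 - 4 = -8)
(-100 - 444/p(4, 15))*67 = (-100 - 444/(-8))*67 = (-100 - 444*(-⅛))*67 = (-100 + 111/2)*67 = -89/2*67 = -5963/2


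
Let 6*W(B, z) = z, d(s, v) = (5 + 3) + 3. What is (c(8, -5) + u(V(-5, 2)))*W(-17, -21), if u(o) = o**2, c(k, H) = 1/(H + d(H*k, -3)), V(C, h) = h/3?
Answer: -77/36 ≈ -2.1389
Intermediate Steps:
V(C, h) = h/3 (V(C, h) = h*(1/3) = h/3)
d(s, v) = 11 (d(s, v) = 8 + 3 = 11)
W(B, z) = z/6
c(k, H) = 1/(11 + H) (c(k, H) = 1/(H + 11) = 1/(11 + H))
(c(8, -5) + u(V(-5, 2)))*W(-17, -21) = (1/(11 - 5) + ((1/3)*2)**2)*((1/6)*(-21)) = (1/6 + (2/3)**2)*(-7/2) = (1/6 + 4/9)*(-7/2) = (11/18)*(-7/2) = -77/36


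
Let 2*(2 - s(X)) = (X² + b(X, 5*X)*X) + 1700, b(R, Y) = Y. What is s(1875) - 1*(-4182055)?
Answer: -6365668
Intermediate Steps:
s(X) = -848 - 3*X² (s(X) = 2 - ((X² + (5*X)*X) + 1700)/2 = 2 - ((X² + 5*X²) + 1700)/2 = 2 - (6*X² + 1700)/2 = 2 - (1700 + 6*X²)/2 = 2 + (-850 - 3*X²) = -848 - 3*X²)
s(1875) - 1*(-4182055) = (-848 - 3*1875²) - 1*(-4182055) = (-848 - 3*3515625) + 4182055 = (-848 - 10546875) + 4182055 = -10547723 + 4182055 = -6365668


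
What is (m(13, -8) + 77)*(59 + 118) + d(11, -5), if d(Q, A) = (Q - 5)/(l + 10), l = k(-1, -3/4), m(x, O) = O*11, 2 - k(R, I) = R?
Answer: -25305/13 ≈ -1946.5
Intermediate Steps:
k(R, I) = 2 - R
m(x, O) = 11*O
l = 3 (l = 2 - 1*(-1) = 2 + 1 = 3)
d(Q, A) = -5/13 + Q/13 (d(Q, A) = (Q - 5)/(3 + 10) = (-5 + Q)/13 = (-5 + Q)*(1/13) = -5/13 + Q/13)
(m(13, -8) + 77)*(59 + 118) + d(11, -5) = (11*(-8) + 77)*(59 + 118) + (-5/13 + (1/13)*11) = (-88 + 77)*177 + (-5/13 + 11/13) = -11*177 + 6/13 = -1947 + 6/13 = -25305/13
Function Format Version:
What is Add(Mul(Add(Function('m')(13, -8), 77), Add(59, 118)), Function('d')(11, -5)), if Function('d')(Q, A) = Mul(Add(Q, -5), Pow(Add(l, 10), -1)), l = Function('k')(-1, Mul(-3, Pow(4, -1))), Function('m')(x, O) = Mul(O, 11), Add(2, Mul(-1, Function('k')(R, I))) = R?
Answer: Rational(-25305, 13) ≈ -1946.5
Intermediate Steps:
Function('k')(R, I) = Add(2, Mul(-1, R))
Function('m')(x, O) = Mul(11, O)
l = 3 (l = Add(2, Mul(-1, -1)) = Add(2, 1) = 3)
Function('d')(Q, A) = Add(Rational(-5, 13), Mul(Rational(1, 13), Q)) (Function('d')(Q, A) = Mul(Add(Q, -5), Pow(Add(3, 10), -1)) = Mul(Add(-5, Q), Pow(13, -1)) = Mul(Add(-5, Q), Rational(1, 13)) = Add(Rational(-5, 13), Mul(Rational(1, 13), Q)))
Add(Mul(Add(Function('m')(13, -8), 77), Add(59, 118)), Function('d')(11, -5)) = Add(Mul(Add(Mul(11, -8), 77), Add(59, 118)), Add(Rational(-5, 13), Mul(Rational(1, 13), 11))) = Add(Mul(Add(-88, 77), 177), Add(Rational(-5, 13), Rational(11, 13))) = Add(Mul(-11, 177), Rational(6, 13)) = Add(-1947, Rational(6, 13)) = Rational(-25305, 13)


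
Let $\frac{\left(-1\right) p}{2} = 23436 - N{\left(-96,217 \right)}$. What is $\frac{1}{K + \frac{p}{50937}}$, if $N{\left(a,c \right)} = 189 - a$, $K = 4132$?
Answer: $\frac{16979}{70141794} \approx 0.00024207$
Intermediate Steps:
$p = -46302$ ($p = - 2 \left(23436 - \left(189 - -96\right)\right) = - 2 \left(23436 - \left(189 + 96\right)\right) = - 2 \left(23436 - 285\right) = \left(-2\right) 23151 = -46302$)
$\frac{1}{K + \frac{p}{50937}} = \frac{1}{4132 - \frac{46302}{50937}} = \frac{1}{4132 - \frac{15434}{16979}} = \frac{1}{\frac{70141794}{16979}} = \frac{16979}{70141794}$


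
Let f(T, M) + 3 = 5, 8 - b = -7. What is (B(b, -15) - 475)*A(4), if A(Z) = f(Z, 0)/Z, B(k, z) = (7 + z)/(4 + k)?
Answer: -9033/38 ≈ -237.71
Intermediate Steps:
b = 15 (b = 8 - 1*(-7) = 8 + 7 = 15)
f(T, M) = 2 (f(T, M) = -3 + 5 = 2)
B(k, z) = (7 + z)/(4 + k)
A(Z) = 2/Z
(B(b, -15) - 475)*A(4) = ((7 - 15)/(4 + 15) - 475)*(2/4) = (-8/19 - 475)*(2*(1/4)) = ((1/19)*(-8) - 475)*(1/2) = (-8/19 - 475)*(1/2) = -9033/19*1/2 = -9033/38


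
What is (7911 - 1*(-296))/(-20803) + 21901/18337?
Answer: 27737704/34678601 ≈ 0.79985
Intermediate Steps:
(7911 - 1*(-296))/(-20803) + 21901/18337 = (7911 + 296)*(-1/20803) + 21901*(1/18337) = 8207*(-1/20803) + 1991/1667 = -8207/20803 + 1991/1667 = 27737704/34678601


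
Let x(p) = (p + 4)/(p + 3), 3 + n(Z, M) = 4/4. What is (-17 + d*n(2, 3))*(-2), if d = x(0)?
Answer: 118/3 ≈ 39.333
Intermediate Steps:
n(Z, M) = -2 (n(Z, M) = -3 + 4/4 = -3 + 4*(¼) = -3 + 1 = -2)
x(p) = (4 + p)/(3 + p)
d = 4/3 (d = (4 + 0)/(3 + 0) = 4/3 ≈ 1.3333)
(-17 + d*n(2, 3))*(-2) = (-17 + (4/3)*(-2))*(-2) = (-17 - 8/3)*(-2) = -59/3*(-2) = 118/3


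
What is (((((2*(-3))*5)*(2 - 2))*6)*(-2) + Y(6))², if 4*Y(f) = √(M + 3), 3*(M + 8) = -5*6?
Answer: -15/16 ≈ -0.93750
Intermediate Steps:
M = -18 (M = -8 + (-5*6)/3 = -8 + (⅓)*(-30) = -8 - 10 = -18)
Y(f) = I*√15/4 (Y(f) = √(-18 + 3)/4 = √(-15)/4 = (I*√15)/4 = I*√15/4)
(((((2*(-3))*5)*(2 - 2))*6)*(-2) + Y(6))² = (((((2*(-3))*5)*(2 - 2))*6)*(-2) + I*√15/4)² = (((-6*5*0)*6)*(-2) + I*√15/4)² = ((-30*0*6)*(-2) + I*√15/4)² = ((0*6)*(-2) + I*√15/4)² = (0*(-2) + I*√15/4)² = (0 + I*√15/4)² = (I*√15/4)² = -15/16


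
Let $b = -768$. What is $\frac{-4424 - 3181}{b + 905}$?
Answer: $- \frac{7605}{137} \approx -55.511$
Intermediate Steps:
$\frac{-4424 - 3181}{b + 905} = \frac{-4424 - 3181}{-768 + 905} = - \frac{7605}{137}$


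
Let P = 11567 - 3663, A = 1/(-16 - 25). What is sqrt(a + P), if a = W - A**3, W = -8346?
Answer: 11*I*sqrt(10322201)/1681 ≈ 21.024*I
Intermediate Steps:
A = -1/41 (A = 1/(-41) = -1/41 ≈ -0.024390)
P = 7904
a = -575214665/68921 (a = -8346 - (-1/41)**3 = -8346 - 1*(-1/68921) = -8346 + 1/68921 = -575214665/68921 ≈ -8346.0)
sqrt(a + P) = sqrt(-575214665/68921 + 7904) = sqrt(-30463081/68921) = 11*I*sqrt(10322201)/1681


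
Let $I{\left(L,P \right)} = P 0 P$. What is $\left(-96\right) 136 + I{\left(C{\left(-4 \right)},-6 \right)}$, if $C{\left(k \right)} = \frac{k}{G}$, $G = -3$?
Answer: $-13056$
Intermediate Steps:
$C{\left(k \right)} = - \frac{k}{3}$ ($C{\left(k \right)} = \frac{k}{-3} = k \left(- \frac{1}{3}\right) = - \frac{k}{3}$)
$I{\left(L,P \right)} = 0$ ($I{\left(L,P \right)} = 0 P = 0$)
$\left(-96\right) 136 + I{\left(C{\left(-4 \right)},-6 \right)} = \left(-96\right) 136 + 0 = -13056 + 0 = -13056$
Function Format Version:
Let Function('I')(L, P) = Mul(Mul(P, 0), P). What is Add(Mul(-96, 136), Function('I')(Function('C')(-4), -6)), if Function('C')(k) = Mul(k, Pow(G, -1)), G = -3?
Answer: -13056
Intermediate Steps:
Function('C')(k) = Mul(Rational(-1, 3), k) (Function('C')(k) = Mul(k, Pow(-3, -1)) = Mul(k, Rational(-1, 3)) = Mul(Rational(-1, 3), k))
Function('I')(L, P) = 0 (Function('I')(L, P) = Mul(0, P) = 0)
Add(Mul(-96, 136), Function('I')(Function('C')(-4), -6)) = Add(Mul(-96, 136), 0) = Add(-13056, 0) = -13056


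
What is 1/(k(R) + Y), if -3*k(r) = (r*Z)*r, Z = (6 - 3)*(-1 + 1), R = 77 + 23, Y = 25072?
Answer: 1/25072 ≈ 3.9885e-5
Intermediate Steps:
R = 100
Z = 0 (Z = 3*0 = 0)
k(r) = 0 (k(r) = -r*0*r/3 = -0*r = -⅓*0 = 0)
1/(k(R) + Y) = 1/(0 + 25072) = 1/25072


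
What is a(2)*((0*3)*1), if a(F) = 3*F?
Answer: 0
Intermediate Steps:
a(2)*((0*3)*1) = (3*2)*((0*3)*1) = 6*(0*1) = 6*0 = 0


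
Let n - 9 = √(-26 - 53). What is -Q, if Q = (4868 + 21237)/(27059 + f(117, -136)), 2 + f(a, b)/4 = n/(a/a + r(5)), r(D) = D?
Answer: -6356906865/6588731557 + 156630*I*√79/6588731557 ≈ -0.96482 + 0.00021129*I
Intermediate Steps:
n = 9 + I*√79 (n = 9 + √(-26 - 53) = 9 + √(-79) = 9 + I*√79 ≈ 9.0 + 8.8882*I)
f(a, b) = -2 + 2*I*√79/3 (f(a, b) = -8 + 4*((9 + I*√79)/(a/a + 5)) = -8 + 4*((9 + I*√79)/(1 + 5)) = -8 + 4*((9 + I*√79)/6) = -8 + 4*((9 + I*√79)*(⅙)) = -8 + 4*(3/2 + I*√79/6) = -8 + (6 + 2*I*√79/3) = -2 + 2*I*√79/3)
Q = 26105/(27057 + 2*I*√79/3) (Q = (4868 + 21237)/(27059 + (-2 + 2*I*√79/3)) = 26105/(27057 + 2*I*√79/3) ≈ 0.96482 - 0.00021129*I)
-Q = -(6356906865/6588731557 - 156630*I*√79/6588731557) = -6356906865/6588731557 + 156630*I*√79/6588731557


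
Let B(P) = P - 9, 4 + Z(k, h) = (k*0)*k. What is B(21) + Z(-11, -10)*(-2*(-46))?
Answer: -356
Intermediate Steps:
Z(k, h) = -4 (Z(k, h) = -4 + (k*0)*k = -4 + 0*k = -4 + 0 = -4)
B(P) = -9 + P
B(21) + Z(-11, -10)*(-2*(-46)) = (-9 + 21) - (-8)*(-46) = 12 - 4*92 = 12 - 368 = -356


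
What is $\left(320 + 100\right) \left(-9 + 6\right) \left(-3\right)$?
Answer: $3780$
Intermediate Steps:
$\left(320 + 100\right) \left(-9 + 6\right) \left(-3\right) = 420 \left(\left(-3\right) \left(-3\right)\right) = 420 \cdot 9 = 3780$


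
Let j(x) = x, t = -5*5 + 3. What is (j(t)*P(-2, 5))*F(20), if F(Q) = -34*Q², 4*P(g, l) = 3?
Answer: 224400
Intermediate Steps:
P(g, l) = ¾ (P(g, l) = (¼)*3 = ¾)
t = -22 (t = -25 + 3 = -22)
(j(t)*P(-2, 5))*F(20) = (-22*¾)*(-34*20²) = -(-561)*400 = -33/2*(-13600) = 224400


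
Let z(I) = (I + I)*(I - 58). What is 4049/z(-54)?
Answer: 4049/12096 ≈ 0.33474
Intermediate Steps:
z(I) = 2*I*(-58 + I) (z(I) = (2*I)*(-58 + I) = 2*I*(-58 + I))
4049/z(-54) = 4049/((2*(-54)*(-58 - 54))) = 4049/((2*(-54)*(-112))) = 4049/12096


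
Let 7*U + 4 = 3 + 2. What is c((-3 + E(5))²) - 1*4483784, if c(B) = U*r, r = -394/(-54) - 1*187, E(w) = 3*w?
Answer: -847440028/189 ≈ -4.4838e+6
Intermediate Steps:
U = ⅐ (U = -4/7 + (3 + 2)/7 = -4/7 + (⅐)*5 = -4/7 + 5/7 = ⅐ ≈ 0.14286)
r = -4852/27 (r = -394*(-1/54) - 187 = 197/27 - 187 = -4852/27 ≈ -179.70)
c(B) = -4852/189 (c(B) = (⅐)*(-4852/27) = -4852/189)
c((-3 + E(5))²) - 1*4483784 = -4852/189 - 1*4483784 = -4852/189 - 4483784 = -847440028/189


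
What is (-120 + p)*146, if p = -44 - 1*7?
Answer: -24966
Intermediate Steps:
p = -51 (p = -44 - 7 = -51)
(-120 + p)*146 = (-120 - 51)*146 = -171*146 = -24966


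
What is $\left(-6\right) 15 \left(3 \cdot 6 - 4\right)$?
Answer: $-1260$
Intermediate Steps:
$\left(-6\right) 15 \left(3 \cdot 6 - 4\right) = - 90 \left(18 - 4\right) = \left(-90\right) 14 = -1260$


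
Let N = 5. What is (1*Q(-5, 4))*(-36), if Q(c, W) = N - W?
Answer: -36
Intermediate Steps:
Q(c, W) = 5 - W
(1*Q(-5, 4))*(-36) = (1*(5 - 1*4))*(-36) = (1*(5 - 4))*(-36) = (1*1)*(-36) = 1*(-36) = -36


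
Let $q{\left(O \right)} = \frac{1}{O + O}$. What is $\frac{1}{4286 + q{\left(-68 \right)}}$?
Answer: $\frac{136}{582895} \approx 0.00023332$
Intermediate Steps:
$q{\left(O \right)} = \frac{1}{2 O}$
$\frac{1}{4286 + q{\left(-68 \right)}} = \frac{1}{4286 + \frac{1}{2 \left(-68\right)}} = \frac{1}{4286 + \frac{1}{2} \left(- \frac{1}{68}\right)} = \frac{1}{4286 - \frac{1}{136}} = \frac{1}{\frac{582895}{136}} = \frac{136}{582895}$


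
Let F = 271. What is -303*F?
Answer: -82113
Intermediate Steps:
-303*F = -303*271 = -82113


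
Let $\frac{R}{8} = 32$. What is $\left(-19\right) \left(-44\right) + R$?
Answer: $1092$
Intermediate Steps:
$R = 256$ ($R = 8 \cdot 32 = 256$)
$\left(-19\right) \left(-44\right) + R = \left(-19\right) \left(-44\right) + 256 = 836 + 256 = 1092$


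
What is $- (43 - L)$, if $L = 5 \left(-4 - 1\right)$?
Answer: $-68$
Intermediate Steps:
$L = -25$ ($L = 5 \left(-5\right) = -25$)
$- (43 - L) = - (43 - -25) = - (43 + 25) = \left(-1\right) 68 = -68$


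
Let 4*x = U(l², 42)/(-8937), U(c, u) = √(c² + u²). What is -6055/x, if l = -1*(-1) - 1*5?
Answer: 21645414*√505/101 ≈ 4.8160e+6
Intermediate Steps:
l = -4 (l = 1 - 5 = -4)
x = -√505/17874 (x = (√(((-4)²)² + 42²)/(-8937))/4 = (√(16² + 1764)*(-1/8937))/4 = (√(256 + 1764)*(-1/8937))/4 = (√2020*(-1/8937))/4 = ((2*√505)*(-1/8937))/4 = (-2*√505/8937)/4 = -√505/17874 ≈ -0.0012573)
-6055/x = -6055*(-17874*√505/505) = -(-21645414)*√505/101 = 21645414*√505/101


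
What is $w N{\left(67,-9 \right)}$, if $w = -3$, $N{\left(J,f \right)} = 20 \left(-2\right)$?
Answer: $120$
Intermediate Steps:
$N{\left(J,f \right)} = -40$
$w N{\left(67,-9 \right)} = \left(-3\right) \left(-40\right) = 120$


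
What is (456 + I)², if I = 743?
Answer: 1437601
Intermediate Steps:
(456 + I)² = (456 + 743)² = 1199² = 1437601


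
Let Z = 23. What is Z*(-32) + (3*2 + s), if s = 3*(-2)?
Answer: -736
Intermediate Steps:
s = -6
Z*(-32) + (3*2 + s) = 23*(-32) + (3*2 - 6) = -736 + (6 - 6) = -736 + 0 = -736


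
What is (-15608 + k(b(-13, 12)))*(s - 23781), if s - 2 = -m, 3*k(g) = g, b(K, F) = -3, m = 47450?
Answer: 1111813461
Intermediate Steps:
k(g) = g/3
s = -47448 (s = 2 - 1*47450 = 2 - 47450 = -47448)
(-15608 + k(b(-13, 12)))*(s - 23781) = (-15608 + (1/3)*(-3))*(-47448 - 23781) = (-15608 - 1)*(-71229) = -15609*(-71229) = 1111813461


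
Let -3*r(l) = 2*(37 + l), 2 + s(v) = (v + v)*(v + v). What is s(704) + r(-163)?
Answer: 1982546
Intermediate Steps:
s(v) = -2 + 4*v**2 (s(v) = -2 + (v + v)*(v + v) = -2 + (2*v)*(2*v) = -2 + 4*v**2)
r(l) = -74/3 - 2*l/3 (r(l) = -2*(37 + l)/3 = -(74 + 2*l)/3 = -74/3 - 2*l/3)
s(704) + r(-163) = (-2 + 4*704**2) + (-74/3 - 2/3*(-163)) = (-2 + 4*495616) + (-74/3 + 326/3) = (-2 + 1982464) + 84 = 1982462 + 84 = 1982546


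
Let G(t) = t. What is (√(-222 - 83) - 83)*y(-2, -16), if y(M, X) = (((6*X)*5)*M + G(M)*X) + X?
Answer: -81008 + 976*I*√305 ≈ -81008.0 + 17045.0*I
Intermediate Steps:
y(M, X) = X + 31*M*X (y(M, X) = (((6*X)*5)*M + M*X) + X = ((30*X)*M + M*X) + X = (30*M*X + M*X) + X = 31*M*X + X = X + 31*M*X)
(√(-222 - 83) - 83)*y(-2, -16) = (√(-222 - 83) - 83)*(-16*(1 + 31*(-2))) = (√(-305) - 83)*(-16*(1 - 62)) = (I*√305 - 83)*(-16*(-61)) = (-83 + I*√305)*976 = -81008 + 976*I*√305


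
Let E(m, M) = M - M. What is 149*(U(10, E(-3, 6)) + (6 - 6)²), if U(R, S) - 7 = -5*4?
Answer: -1937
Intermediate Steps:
E(m, M) = 0
U(R, S) = -13 (U(R, S) = 7 - 5*4 = 7 - 20 = -13)
149*(U(10, E(-3, 6)) + (6 - 6)²) = 149*(-13 + (6 - 6)²) = 149*(-13 + 0²) = 149*(-13 + 0) = 149*(-13) = -1937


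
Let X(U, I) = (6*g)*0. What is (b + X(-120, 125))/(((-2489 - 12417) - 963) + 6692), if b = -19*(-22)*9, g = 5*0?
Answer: -66/161 ≈ -0.40994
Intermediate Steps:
g = 0
X(U, I) = 0 (X(U, I) = (6*0)*0 = 0*0 = 0)
b = 3762 (b = 418*9 = 3762)
(b + X(-120, 125))/(((-2489 - 12417) - 963) + 6692) = (3762 + 0)/(((-2489 - 12417) - 963) + 6692) = 3762/((-14906 - 963) + 6692) = 3762/(-15869 + 6692) = 3762/(-9177) = 3762*(-1/9177) = -66/161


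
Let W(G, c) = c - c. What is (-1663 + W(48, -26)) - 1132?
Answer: -2795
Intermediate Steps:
W(G, c) = 0
(-1663 + W(48, -26)) - 1132 = (-1663 + 0) - 1132 = -1663 - 1132 = -2795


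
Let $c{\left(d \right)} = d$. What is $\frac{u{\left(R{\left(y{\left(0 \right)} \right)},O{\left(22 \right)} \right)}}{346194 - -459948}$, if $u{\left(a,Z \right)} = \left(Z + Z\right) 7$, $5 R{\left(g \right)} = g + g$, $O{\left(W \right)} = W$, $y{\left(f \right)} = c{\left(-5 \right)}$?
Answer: $\frac{154}{403071} \approx 0.00038207$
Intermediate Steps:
$y{\left(f \right)} = -5$
$R{\left(g \right)} = \frac{2 g}{5}$ ($R{\left(g \right)} = \frac{g + g}{5} = \frac{2 g}{5}$)
$u{\left(a,Z \right)} = 14 Z$ ($u{\left(a,Z \right)} = 2 Z 7 = 14 Z$)
$\frac{u{\left(R{\left(y{\left(0 \right)} \right)},O{\left(22 \right)} \right)}}{346194 - -459948} = \frac{14 \cdot 22}{346194 - -459948} = \frac{308}{346194 + 459948} = \frac{308}{806142} = 308 \cdot \frac{1}{806142} = \frac{154}{403071}$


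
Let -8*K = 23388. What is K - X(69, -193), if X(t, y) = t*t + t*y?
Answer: 11265/2 ≈ 5632.5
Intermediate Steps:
K = -5847/2 (K = -⅛*23388 = -5847/2 ≈ -2923.5)
X(t, y) = t² + t*y
K - X(69, -193) = -5847/2 - 69*(69 - 193) = -5847/2 - 69*(-124) = -5847/2 - 1*(-8556) = -5847/2 + 8556 = 11265/2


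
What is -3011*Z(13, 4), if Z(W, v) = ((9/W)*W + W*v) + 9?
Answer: -210770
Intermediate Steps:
Z(W, v) = 18 + W*v (Z(W, v) = (9 + W*v) + 9 = 18 + W*v)
-3011*Z(13, 4) = -3011*(18 + 13*4) = -3011*(18 + 52) = -3011*70 = -210770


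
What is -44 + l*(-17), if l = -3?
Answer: 7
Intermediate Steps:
-44 + l*(-17) = -44 - 3*(-17) = -44 + 51 = 7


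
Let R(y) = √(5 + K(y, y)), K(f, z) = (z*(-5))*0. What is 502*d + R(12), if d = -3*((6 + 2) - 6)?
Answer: -3012 + √5 ≈ -3009.8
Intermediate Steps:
K(f, z) = 0 (K(f, z) = -5*z*0 = 0)
R(y) = √5 (R(y) = √(5 + 0) = √5)
d = -6 (d = -3*(8 - 6) = -3*2 = -6)
502*d + R(12) = 502*(-6) + √5 = -3012 + √5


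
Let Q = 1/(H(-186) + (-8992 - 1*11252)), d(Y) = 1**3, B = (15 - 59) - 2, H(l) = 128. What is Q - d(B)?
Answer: -20117/20116 ≈ -1.0000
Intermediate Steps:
B = -46 (B = -44 - 2 = -46)
d(Y) = 1
Q = -1/20116 (Q = 1/(128 + (-8992 - 1*11252)) = 1/(128 + (-8992 - 11252)) = 1/(128 - 20244) = 1/(-20116) = -1/20116 ≈ -4.9712e-5)
Q - d(B) = -1/20116 - 1*1 = -1/20116 - 1 = -20117/20116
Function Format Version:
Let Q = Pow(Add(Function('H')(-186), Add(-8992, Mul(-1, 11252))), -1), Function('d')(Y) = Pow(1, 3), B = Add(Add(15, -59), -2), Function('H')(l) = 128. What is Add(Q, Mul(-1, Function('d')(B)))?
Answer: Rational(-20117, 20116) ≈ -1.0000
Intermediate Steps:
B = -46 (B = Add(-44, -2) = -46)
Function('d')(Y) = 1
Q = Rational(-1, 20116) (Q = Pow(Add(128, Add(-8992, Mul(-1, 11252))), -1) = Pow(Add(128, Add(-8992, -11252)), -1) = Pow(Add(128, -20244), -1) = Pow(-20116, -1) = Rational(-1, 20116) ≈ -4.9712e-5)
Add(Q, Mul(-1, Function('d')(B))) = Add(Rational(-1, 20116), Mul(-1, 1)) = Add(Rational(-1, 20116), -1) = Rational(-20117, 20116)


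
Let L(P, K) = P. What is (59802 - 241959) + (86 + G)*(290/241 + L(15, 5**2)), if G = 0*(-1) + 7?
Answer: -43536672/241 ≈ -1.8065e+5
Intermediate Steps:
G = 7 (G = 0 + 7 = 7)
(59802 - 241959) + (86 + G)*(290/241 + L(15, 5**2)) = (59802 - 241959) + (86 + 7)*(290/241 + 15) = -182157 + 93*(290*(1/241) + 15) = -182157 + 93*(290/241 + 15) = -182157 + 93*(3905/241) = -182157 + 363165/241 = -43536672/241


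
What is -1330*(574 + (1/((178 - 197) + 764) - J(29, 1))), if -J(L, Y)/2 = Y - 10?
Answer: -110182786/149 ≈ -7.3948e+5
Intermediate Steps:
J(L, Y) = 20 - 2*Y (J(L, Y) = -2*(Y - 10) = -2*(-10 + Y) = 20 - 2*Y)
-1330*(574 + (1/((178 - 197) + 764) - J(29, 1))) = -1330*(574 + (1/((178 - 197) + 764) - (20 - 2*1))) = -1330*(574 + (1/(-19 + 764) - (20 - 2))) = -1330*(574 + (1/745 - 1*18)) = -1330*(574 + (1/745 - 18)) = -1330*(574 - 13409/745) = -1330*414221/745 = -110182786/149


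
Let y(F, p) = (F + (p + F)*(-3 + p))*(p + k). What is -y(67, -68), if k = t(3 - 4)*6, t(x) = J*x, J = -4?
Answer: 6072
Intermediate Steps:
t(x) = -4*x
k = 24 (k = -4*(3 - 4)*6 = -4*(-1)*6 = 4*6 = 24)
y(F, p) = (24 + p)*(F + (-3 + p)*(F + p)) (y(F, p) = (F + (p + F)*(-3 + p))*(p + 24) = (F + (F + p)*(-3 + p))*(24 + p) = (F + (-3 + p)*(F + p))*(24 + p) = (24 + p)*(F + (-3 + p)*(F + p)))
-y(67, -68) = -((-68)**3 - 72*(-68) - 48*67 + 21*(-68)**2 + 67*(-68)**2 + 22*67*(-68)) = -(-314432 + 4896 - 3216 + 21*4624 + 67*4624 - 100232) = -(-314432 + 4896 - 3216 + 97104 + 309808 - 100232) = -1*(-6072) = 6072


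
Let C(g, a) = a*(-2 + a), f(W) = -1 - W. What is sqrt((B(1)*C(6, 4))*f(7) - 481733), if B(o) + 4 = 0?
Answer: I*sqrt(481477) ≈ 693.89*I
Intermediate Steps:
B(o) = -4 (B(o) = -4 + 0 = -4)
sqrt((B(1)*C(6, 4))*f(7) - 481733) = sqrt((-16*(-2 + 4))*(-1 - 1*7) - 481733) = sqrt((-16*2)*(-1 - 7) - 481733) = sqrt(-4*8*(-8) - 481733) = sqrt(-32*(-8) - 481733) = sqrt(256 - 481733) = sqrt(-481477) = I*sqrt(481477)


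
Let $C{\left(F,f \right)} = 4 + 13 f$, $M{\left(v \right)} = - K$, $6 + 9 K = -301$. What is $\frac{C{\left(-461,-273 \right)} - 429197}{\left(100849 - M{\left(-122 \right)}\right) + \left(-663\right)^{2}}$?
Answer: $- \frac{3894678}{4863455} \approx -0.80081$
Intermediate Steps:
$K = - \frac{307}{9}$ ($K = - \frac{2}{3} + \frac{1}{9} \left(-301\right) = - \frac{2}{3} - \frac{301}{9} = - \frac{307}{9} \approx -34.111$)
$M{\left(v \right)} = \frac{307}{9}$ ($M{\left(v \right)} = \left(-1\right) \left(- \frac{307}{9}\right) = \frac{307}{9}$)
$\frac{C{\left(-461,-273 \right)} - 429197}{\left(100849 - M{\left(-122 \right)}\right) + \left(-663\right)^{2}} = \frac{\left(4 + 13 \left(-273\right)\right) - 429197}{\left(100849 - \frac{307}{9}\right) + \left(-663\right)^{2}} = \frac{\left(4 - 3549\right) - 429197}{\left(100849 - \frac{307}{9}\right) + 439569} = \frac{-3545 - 429197}{\frac{907334}{9} + 439569} = - \frac{432742}{\frac{4863455}{9}} = \left(-432742\right) \frac{9}{4863455} = - \frac{3894678}{4863455}$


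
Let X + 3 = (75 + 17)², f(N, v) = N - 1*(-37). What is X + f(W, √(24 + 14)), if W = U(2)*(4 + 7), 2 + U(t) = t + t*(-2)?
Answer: 8454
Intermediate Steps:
U(t) = -2 - t (U(t) = -2 + (t + t*(-2)) = -2 + (t - 2*t) = -2 - t)
W = -44 (W = (-2 - 1*2)*(4 + 7) = (-2 - 2)*11 = -4*11 = -44)
f(N, v) = 37 + N (f(N, v) = N + 37 = 37 + N)
X = 8461 (X = -3 + (75 + 17)² = -3 + 92² = -3 + 8464 = 8461)
X + f(W, √(24 + 14)) = 8461 + (37 - 44) = 8461 - 7 = 8454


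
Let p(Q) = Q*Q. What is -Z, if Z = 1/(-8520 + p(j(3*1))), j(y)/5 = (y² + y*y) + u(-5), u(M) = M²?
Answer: -1/37705 ≈ -2.6522e-5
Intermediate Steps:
j(y) = 125 + 10*y² (j(y) = 5*((y² + y*y) + (-5)²) = 5*((y² + y²) + 25) = 5*(2*y² + 25) = 5*(25 + 2*y²) = 125 + 10*y²)
p(Q) = Q²
Z = 1/37705 (Z = 1/(-8520 + (125 + 10*(3*1)²)²) = 1/(-8520 + (125 + 10*3²)²) = 1/(-8520 + (125 + 10*9)²) = 1/(-8520 + (125 + 90)²) = 1/(-8520 + 215²) = 1/(-8520 + 46225) = 1/37705 ≈ 2.6522e-5)
-Z = -1*1/37705 = -1/37705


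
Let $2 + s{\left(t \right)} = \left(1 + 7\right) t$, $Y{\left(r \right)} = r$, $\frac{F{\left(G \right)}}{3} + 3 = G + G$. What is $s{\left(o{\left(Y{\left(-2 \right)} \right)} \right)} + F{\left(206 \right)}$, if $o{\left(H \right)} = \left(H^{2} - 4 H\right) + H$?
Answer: $1305$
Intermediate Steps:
$F{\left(G \right)} = -9 + 6 G$ ($F{\left(G \right)} = -9 + 3 \left(G + G\right) = -9 + 3 \cdot 2 G = -9 + 6 G$)
$o{\left(H \right)} = H^{2} - 3 H$
$s{\left(t \right)} = -2 + 8 t$ ($s{\left(t \right)} = -2 + \left(1 + 7\right) t = -2 + 8 t$)
$s{\left(o{\left(Y{\left(-2 \right)} \right)} \right)} + F{\left(206 \right)} = \left(-2 + 8 \left(- 2 \left(-3 - 2\right)\right)\right) + \left(-9 + 6 \cdot 206\right) = \left(-2 + 8 \left(\left(-2\right) \left(-5\right)\right)\right) + \left(-9 + 1236\right) = \left(-2 + 8 \cdot 10\right) + 1227 = \left(-2 + 80\right) + 1227 = 78 + 1227 = 1305$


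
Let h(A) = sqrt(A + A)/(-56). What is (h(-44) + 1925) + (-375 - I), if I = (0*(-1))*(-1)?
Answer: 1550 - I*sqrt(22)/28 ≈ 1550.0 - 0.16751*I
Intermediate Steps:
I = 0 (I = 0*(-1) = 0)
h(A) = -sqrt(2)*sqrt(A)/56 (h(A) = sqrt(2*A)*(-1/56) = (sqrt(2)*sqrt(A))*(-1/56) = -sqrt(2)*sqrt(A)/56)
(h(-44) + 1925) + (-375 - I) = (-sqrt(2)*sqrt(-44)/56 + 1925) + (-375 - 1*0) = (-sqrt(2)*2*I*sqrt(11)/56 + 1925) + (-375 + 0) = (-I*sqrt(22)/28 + 1925) - 375 = (1925 - I*sqrt(22)/28) - 375 = 1550 - I*sqrt(22)/28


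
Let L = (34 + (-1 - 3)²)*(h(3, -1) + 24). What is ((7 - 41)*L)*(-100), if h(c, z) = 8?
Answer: 5440000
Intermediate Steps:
L = 1600 (L = (34 + (-1 - 3)²)*(8 + 24) = (34 + (-4)²)*32 = (34 + 16)*32 = 50*32 = 1600)
((7 - 41)*L)*(-100) = ((7 - 41)*1600)*(-100) = -34*1600*(-100) = -54400*(-100) = 5440000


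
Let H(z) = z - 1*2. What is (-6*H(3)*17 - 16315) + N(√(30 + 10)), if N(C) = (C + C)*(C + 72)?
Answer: -16337 + 288*√10 ≈ -15426.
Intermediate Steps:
H(z) = -2 + z (H(z) = z - 2 = -2 + z)
N(C) = 2*C*(72 + C) (N(C) = (2*C)*(72 + C) = 2*C*(72 + C))
(-6*H(3)*17 - 16315) + N(√(30 + 10)) = (-6*(-2 + 3)*17 - 16315) + 2*√(30 + 10)*(72 + √(30 + 10)) = (-6*1*17 - 16315) + 2*√40*(72 + √40) = (-6*17 - 16315) + 2*(2*√10)*(72 + 2*√10) = (-102 - 16315) + 4*√10*(72 + 2*√10) = -16417 + 4*√10*(72 + 2*√10)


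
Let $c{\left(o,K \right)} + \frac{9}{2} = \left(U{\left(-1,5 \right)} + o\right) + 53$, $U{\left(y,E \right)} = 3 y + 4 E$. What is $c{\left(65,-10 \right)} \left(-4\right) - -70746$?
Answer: $70224$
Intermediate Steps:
$c{\left(o,K \right)} = \frac{131}{2} + o$ ($c{\left(o,K \right)} = - \frac{9}{2} + \left(\left(\left(3 \left(-1\right) + 4 \cdot 5\right) + o\right) + 53\right) = - \frac{9}{2} + \left(\left(\left(-3 + 20\right) + o\right) + 53\right) = - \frac{9}{2} + \left(\left(17 + o\right) + 53\right) = - \frac{9}{2} + \left(70 + o\right) = \frac{131}{2} + o$)
$c{\left(65,-10 \right)} \left(-4\right) - -70746 = \left(\frac{131}{2} + 65\right) \left(-4\right) - -70746 = \frac{261}{2} \left(-4\right) + 70746 = -522 + 70746 = 70224$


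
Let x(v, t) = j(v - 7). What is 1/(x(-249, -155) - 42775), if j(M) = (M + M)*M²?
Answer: -1/33597207 ≈ -2.9764e-8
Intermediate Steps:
j(M) = 2*M³ (j(M) = (2*M)*M² = 2*M³)
x(v, t) = 2*(-7 + v)³ (x(v, t) = 2*(v - 7)³ = 2*(-7 + v)³)
1/(x(-249, -155) - 42775) = 1/(2*(-7 - 249)³ - 42775) = 1/(2*(-256)³ - 42775) = 1/(2*(-16777216) - 42775) = 1/(-33554432 - 42775) = 1/(-33597207) = -1/33597207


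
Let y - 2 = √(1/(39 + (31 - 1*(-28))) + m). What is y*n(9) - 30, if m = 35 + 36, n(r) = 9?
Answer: -12 + 9*√13918/14 ≈ 63.841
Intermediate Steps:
m = 71
y = 2 + √13918/14 (y = 2 + √(1/(39 + (31 - 1*(-28))) + 71) = 2 + √(1/(39 + (31 + 28)) + 71) = 2 + √(1/(39 + 59) + 71) = 2 + √(1/98 + 71) = 2 + √(6959/98) = 2 + √13918/14 ≈ 10.427)
y*n(9) - 30 = (2 + √13918/14)*9 - 30 = (18 + 9*√13918/14) - 30 = -12 + 9*√13918/14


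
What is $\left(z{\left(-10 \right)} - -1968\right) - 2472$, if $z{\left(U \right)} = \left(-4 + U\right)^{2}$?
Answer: $-308$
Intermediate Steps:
$\left(z{\left(-10 \right)} - -1968\right) - 2472 = \left(\left(-4 - 10\right)^{2} - -1968\right) - 2472 = \left(\left(-14\right)^{2} + 1968\right) - 2472 = \left(196 + 1968\right) - 2472 = 2164 - 2472 = -308$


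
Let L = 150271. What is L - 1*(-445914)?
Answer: 596185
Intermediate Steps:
L - 1*(-445914) = 150271 - 1*(-445914) = 150271 + 445914 = 596185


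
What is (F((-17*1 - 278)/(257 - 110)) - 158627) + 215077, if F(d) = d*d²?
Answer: 179289050975/3176523 ≈ 56442.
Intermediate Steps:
F(d) = d³
(F((-17*1 - 278)/(257 - 110)) - 158627) + 215077 = (((-17*1 - 278)/(257 - 110))³ - 158627) + 215077 = (((-17 - 278)/147)³ - 158627) + 215077 = ((-295*1/147)³ - 158627) + 215077 = ((-295/147)³ - 158627) + 215077 = (-25672375/3176523 - 158627) + 215077 = -503907986296/3176523 + 215077 = 179289050975/3176523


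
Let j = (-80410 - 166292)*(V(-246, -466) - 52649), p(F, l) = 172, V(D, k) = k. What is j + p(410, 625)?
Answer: 13103576902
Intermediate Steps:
j = 13103576730 (j = (-80410 - 166292)*(-466 - 52649) = -246702*(-53115) = 13103576730)
j + p(410, 625) = 13103576730 + 172 = 13103576902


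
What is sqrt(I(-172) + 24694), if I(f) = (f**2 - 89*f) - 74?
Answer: 2*sqrt(17378) ≈ 263.65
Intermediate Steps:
I(f) = -74 + f**2 - 89*f
sqrt(I(-172) + 24694) = sqrt((-74 + (-172)**2 - 89*(-172)) + 24694) = sqrt((-74 + 29584 + 15308) + 24694) = sqrt(44818 + 24694) = sqrt(69512) = 2*sqrt(17378)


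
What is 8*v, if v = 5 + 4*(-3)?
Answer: -56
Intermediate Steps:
v = -7 (v = 5 - 12 = -7)
8*v = 8*(-7) = -56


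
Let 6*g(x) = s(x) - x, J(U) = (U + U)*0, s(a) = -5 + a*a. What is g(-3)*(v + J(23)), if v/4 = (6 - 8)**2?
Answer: 56/3 ≈ 18.667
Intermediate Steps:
s(a) = -5 + a**2
J(U) = 0 (J(U) = (2*U)*0 = 0)
v = 16 (v = 4*(6 - 8)**2 = 4*(-2)**2 = 4*4 = 16)
g(x) = -5/6 - x/6 + x**2/6 (g(x) = ((-5 + x**2) - x)/6 = (-5 + x**2 - x)/6 = -5/6 - x/6 + x**2/6)
g(-3)*(v + J(23)) = (-5/6 - 1/6*(-3) + (1/6)*(-3)**2)*(16 + 0) = (-5/6 + 1/2 + (1/6)*9)*16 = (-5/6 + 1/2 + 3/2)*16 = (7/6)*16 = 56/3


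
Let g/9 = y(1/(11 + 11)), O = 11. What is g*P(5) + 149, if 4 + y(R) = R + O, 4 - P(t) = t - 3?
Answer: 3034/11 ≈ 275.82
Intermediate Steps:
P(t) = 7 - t (P(t) = 4 - (t - 3) = 4 - (-3 + t) = 4 + (3 - t) = 7 - t)
y(R) = 7 + R (y(R) = -4 + (R + 11) = -4 + (11 + R) = 7 + R)
g = 1395/22 (g = 9*(7 + 1/(11 + 11)) = 9*(7 + 1/22) = 9*(155/22) = 1395/22 ≈ 63.409)
g*P(5) + 149 = 1395*(7 - 1*5)/22 + 149 = 1395*(7 - 5)/22 + 149 = (1395/22)*2 + 149 = 1395/11 + 149 = 3034/11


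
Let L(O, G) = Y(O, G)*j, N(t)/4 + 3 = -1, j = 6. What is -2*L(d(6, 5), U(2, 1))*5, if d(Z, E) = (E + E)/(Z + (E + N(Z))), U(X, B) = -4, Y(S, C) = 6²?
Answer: -2160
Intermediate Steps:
N(t) = -16 (N(t) = -12 + 4*(-1) = -12 - 4 = -16)
Y(S, C) = 36
d(Z, E) = 2*E/(-16 + E + Z) (d(Z, E) = (E + E)/(Z + (E - 16)) = (2*E)/(Z + (-16 + E)) = (2*E)/(-16 + E + Z) = 2*E/(-16 + E + Z))
L(O, G) = 216 (L(O, G) = 36*6 = 216)
-2*L(d(6, 5), U(2, 1))*5 = -2*216*5 = -432*5 = -2160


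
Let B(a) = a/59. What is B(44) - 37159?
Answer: -2192337/59 ≈ -37158.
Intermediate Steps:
B(a) = a/59 (B(a) = a*(1/59) = a/59)
B(44) - 37159 = (1/59)*44 - 37159 = 44/59 - 37159 = -2192337/59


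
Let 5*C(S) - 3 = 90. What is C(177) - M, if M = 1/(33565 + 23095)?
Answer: 210775/11332 ≈ 18.600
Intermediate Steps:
M = 1/56660 ≈ 1.7649e-5
C(S) = 93/5 (C(S) = ⅗ + (⅕)*90 = ⅗ + 18 = 93/5)
C(177) - M = 93/5 - 1*1/56660 = 93/5 - 1/56660 = 210775/11332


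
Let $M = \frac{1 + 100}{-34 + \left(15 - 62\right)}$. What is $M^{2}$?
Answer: $\frac{10201}{6561} \approx 1.5548$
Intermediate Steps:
$M = - \frac{101}{81}$ ($M = \frac{101}{-34 - 47} = \frac{101}{-81} = 101 \left(- \frac{1}{81}\right) = - \frac{101}{81} \approx -1.2469$)
$M^{2} = \left(- \frac{101}{81}\right)^{2} = \frac{10201}{6561}$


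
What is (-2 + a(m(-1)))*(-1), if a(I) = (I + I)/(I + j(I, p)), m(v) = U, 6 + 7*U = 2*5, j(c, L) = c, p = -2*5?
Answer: 1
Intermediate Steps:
p = -10
U = 4/7 (U = -6/7 + (2*5)/7 = -6/7 + (⅐)*10 = -6/7 + 10/7 = 4/7 ≈ 0.57143)
m(v) = 4/7
a(I) = 1 (a(I) = (I + I)/(I + I) = (2*I)/((2*I)) = (2*I)*(1/(2*I)) = 1)
(-2 + a(m(-1)))*(-1) = (-2 + 1)*(-1) = -1*(-1) = 1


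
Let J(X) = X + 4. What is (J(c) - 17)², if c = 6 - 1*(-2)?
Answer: 25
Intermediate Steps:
c = 8 (c = 6 + 2 = 8)
J(X) = 4 + X
(J(c) - 17)² = ((4 + 8) - 17)² = (12 - 17)² = (-5)² = 25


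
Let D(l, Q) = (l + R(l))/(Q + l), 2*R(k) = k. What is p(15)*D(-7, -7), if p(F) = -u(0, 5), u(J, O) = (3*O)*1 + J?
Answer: -45/4 ≈ -11.250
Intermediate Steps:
R(k) = k/2
D(l, Q) = 3*l/(2*(Q + l)) (D(l, Q) = (l + l/2)/(Q + l) = (3*l/2)/(Q + l) = 3*l/(2*(Q + l)))
u(J, O) = J + 3*O (u(J, O) = 3*O + J = J + 3*O)
p(F) = -15 (p(F) = -(0 + 3*5) = -(0 + 15) = -1*15 = -15)
p(15)*D(-7, -7) = -45*(-7)/(2*(-7 - 7)) = -45*(-7)/(2*(-14)) = -45*(-7)*(-1)/(2*14) = -15*¾ = -45/4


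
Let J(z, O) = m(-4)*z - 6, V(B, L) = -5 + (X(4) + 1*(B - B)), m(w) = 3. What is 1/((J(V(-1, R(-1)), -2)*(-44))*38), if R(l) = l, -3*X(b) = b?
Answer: 1/41800 ≈ 2.3923e-5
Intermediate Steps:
X(b) = -b/3
V(B, L) = -19/3 (V(B, L) = -5 + (-⅓*4 + 1*(B - B)) = -5 + (-4/3 + 1*0) = -5 + (-4/3 + 0) = -5 - 4/3 = -19/3)
J(z, O) = -6 + 3*z (J(z, O) = 3*z - 6 = -6 + 3*z)
1/((J(V(-1, R(-1)), -2)*(-44))*38) = 1/(((-6 + 3*(-19/3))*(-44))*38) = 1/(((-6 - 19)*(-44))*38) = 1/(-25*(-44)*38) = 1/(1100*38) = 1/41800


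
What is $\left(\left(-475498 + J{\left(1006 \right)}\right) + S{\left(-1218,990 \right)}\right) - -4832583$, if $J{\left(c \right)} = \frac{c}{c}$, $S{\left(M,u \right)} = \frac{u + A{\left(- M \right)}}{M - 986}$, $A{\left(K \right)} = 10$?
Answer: $\frac{2400754136}{551} \approx 4.3571 \cdot 10^{6}$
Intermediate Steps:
$S{\left(M,u \right)} = \frac{10 + u}{-986 + M}$ ($S{\left(M,u \right)} = \frac{u + 10}{M - 986} = \frac{10 + u}{-986 + M}$)
$J{\left(c \right)} = 1$
$\left(\left(-475498 + J{\left(1006 \right)}\right) + S{\left(-1218,990 \right)}\right) - -4832583 = \left(\left(-475498 + 1\right) + \frac{10 + 990}{-986 - 1218}\right) - -4832583 = \left(-475497 + \frac{1}{-2204} \cdot 1000\right) + 4832583 = \left(-475497 - \frac{250}{551}\right) + 4832583 = - \frac{261999097}{551} + 4832583 = \frac{2400754136}{551}$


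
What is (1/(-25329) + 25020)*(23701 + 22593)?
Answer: 29337969718226/25329 ≈ 1.1583e+9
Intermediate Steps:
(1/(-25329) + 25020)*(23701 + 22593) = (-1/25329 + 25020)*46294 = (633731579/25329)*46294 = 29337969718226/25329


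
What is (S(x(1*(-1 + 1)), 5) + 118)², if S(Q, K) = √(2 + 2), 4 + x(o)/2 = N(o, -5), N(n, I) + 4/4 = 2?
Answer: 14400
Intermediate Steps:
N(n, I) = 1 (N(n, I) = -1 + 2 = 1)
x(o) = -6 (x(o) = -8 + 2*1 = -8 + 2 = -6)
S(Q, K) = 2 (S(Q, K) = √4 = 2)
(S(x(1*(-1 + 1)), 5) + 118)² = (2 + 118)² = 120² = 14400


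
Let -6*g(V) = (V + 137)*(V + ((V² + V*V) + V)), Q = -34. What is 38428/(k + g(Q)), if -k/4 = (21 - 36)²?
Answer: -19214/19711 ≈ -0.97479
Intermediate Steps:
k = -900 (k = -4*(21 - 36)² = -4*(-15)² = -4*225 = -900)
g(V) = -(137 + V)*(2*V + 2*V²)/6 (g(V) = -(V + 137)*(V + ((V² + V*V) + V))/6 = -(137 + V)*(V + ((V² + V²) + V))/6 = -(137 + V)*(V + (2*V² + V))/6 = -(137 + V)*(V + (V + 2*V²))/6 = -(137 + V)*(2*V + 2*V²)/6)
38428/(k + g(Q)) = 38428/(-900 - ⅓*(-34)*(137 + (-34)² + 138*(-34))) = 38428/(-900 - ⅓*(-34)*(137 + 1156 - 4692)) = 38428/(-900 - ⅓*(-34)*(-3399)) = 38428/(-900 - 38522) = 38428/(-39422) = 38428*(-1/39422) = -19214/19711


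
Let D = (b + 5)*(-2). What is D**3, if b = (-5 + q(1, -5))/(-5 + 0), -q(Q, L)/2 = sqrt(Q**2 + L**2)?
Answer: -58176/25 - 44864*sqrt(26)/125 ≈ -4157.1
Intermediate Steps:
q(Q, L) = -2*sqrt(L**2 + Q**2) (q(Q, L) = -2*sqrt(Q**2 + L**2) = -2*sqrt(L**2 + Q**2))
b = 1 + 2*sqrt(26)/5 (b = (-5 - 2*sqrt((-5)**2 + 1**2))/(-5 + 0) = (-5 - 2*sqrt(25 + 1))/(-5) = (-5 - 2*sqrt(26))*(-1/5) = 1 + 2*sqrt(26)/5 ≈ 3.0396)
D = -12 - 4*sqrt(26)/5 (D = ((1 + 2*sqrt(26)/5) + 5)*(-2) = (6 + 2*sqrt(26)/5)*(-2) = -12 - 4*sqrt(26)/5 ≈ -16.079)
D**3 = (-12 - 4*sqrt(26)/5)**3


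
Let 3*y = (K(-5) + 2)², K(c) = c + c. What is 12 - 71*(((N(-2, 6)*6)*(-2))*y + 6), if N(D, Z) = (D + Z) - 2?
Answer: 35938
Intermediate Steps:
K(c) = 2*c
y = 64/3 (y = (2*(-5) + 2)²/3 = (-10 + 2)²/3 = (⅓)*(-8)² = (⅓)*64 = 64/3 ≈ 21.333)
N(D, Z) = -2 + D + Z
12 - 71*(((N(-2, 6)*6)*(-2))*y + 6) = 12 - 71*((((-2 - 2 + 6)*6)*(-2))*(64/3) + 6) = 12 - 71*(((2*6)*(-2))*(64/3) + 6) = 12 - 71*((12*(-2))*(64/3) + 6) = 12 - 71*(-24*64/3 + 6) = 12 - 71*(-512 + 6) = 12 - 71*(-506) = 12 + 35926 = 35938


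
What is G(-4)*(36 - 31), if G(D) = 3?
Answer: 15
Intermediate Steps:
G(-4)*(36 - 31) = 3*(36 - 31) = 3*5 = 15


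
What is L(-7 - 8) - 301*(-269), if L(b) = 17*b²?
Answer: 84794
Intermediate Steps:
L(-7 - 8) - 301*(-269) = 17*(-7 - 8)² - 301*(-269) = 17*(-15)² + 80969 = 17*225 + 80969 = 3825 + 80969 = 84794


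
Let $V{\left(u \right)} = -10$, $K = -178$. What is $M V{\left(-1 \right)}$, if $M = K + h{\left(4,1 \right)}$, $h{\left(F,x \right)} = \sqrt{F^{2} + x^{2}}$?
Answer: $1780 - 10 \sqrt{17} \approx 1738.8$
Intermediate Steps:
$M = -178 + \sqrt{17}$ ($M = -178 + \sqrt{4^{2} + 1^{2}} = -178 + \sqrt{16 + 1} = -178 + \sqrt{17} \approx -173.88$)
$M V{\left(-1 \right)} = \left(-178 + \sqrt{17}\right) \left(-10\right) = 1780 - 10 \sqrt{17}$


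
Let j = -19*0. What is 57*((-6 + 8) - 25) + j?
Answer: -1311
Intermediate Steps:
j = 0
57*((-6 + 8) - 25) + j = 57*((-6 + 8) - 25) + 0 = 57*(2 - 25) + 0 = 57*(-23) + 0 = -1311 + 0 = -1311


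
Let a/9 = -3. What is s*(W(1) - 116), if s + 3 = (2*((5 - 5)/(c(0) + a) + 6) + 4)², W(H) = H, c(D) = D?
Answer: -29095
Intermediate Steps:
a = -27 (a = 9*(-3) = -27)
s = 253 (s = -3 + (2*((5 - 5)/(0 - 27) + 6) + 4)² = -3 + (2*(0/(-27) + 6) + 4)² = -3 + (2*(0*(-1/27) + 6) + 4)² = -3 + (2*(0 + 6) + 4)² = -3 + (2*6 + 4)² = -3 + (12 + 4)² = -3 + 16² = -3 + 256 = 253)
s*(W(1) - 116) = 253*(1 - 116) = 253*(-115) = -29095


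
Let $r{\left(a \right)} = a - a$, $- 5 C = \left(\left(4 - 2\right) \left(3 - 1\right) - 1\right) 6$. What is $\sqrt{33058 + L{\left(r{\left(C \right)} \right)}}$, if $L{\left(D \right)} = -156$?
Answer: $\sqrt{32902} \approx 181.39$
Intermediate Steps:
$C = - \frac{18}{5}$ ($C = - \frac{\left(\left(4 - 2\right) \left(3 - 1\right) - 1\right) 6}{5} = - \frac{\left(2 \cdot 2 - 1\right) 6}{5} = - \frac{\left(4 - 1\right) 6}{5} = - \frac{3 \cdot 6}{5} = \left(- \frac{1}{5}\right) 18 = - \frac{18}{5} \approx -3.6$)
$r{\left(a \right)} = 0$
$\sqrt{33058 + L{\left(r{\left(C \right)} \right)}} = \sqrt{33058 - 156} = \sqrt{32902}$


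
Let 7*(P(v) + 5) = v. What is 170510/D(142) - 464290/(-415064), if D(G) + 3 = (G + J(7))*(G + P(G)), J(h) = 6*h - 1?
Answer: 147236182615/20904905892 ≈ 7.0431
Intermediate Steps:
P(v) = -5 + v/7
J(h) = -1 + 6*h
D(G) = -3 + (-5 + 8*G/7)*(41 + G) (D(G) = -3 + (G + (-1 + 6*7))*(G + (-5 + G/7)) = -3 + (G + (-1 + 42))*(-5 + 8*G/7) = -3 + (G + 41)*(-5 + 8*G/7) = -3 + (41 + G)*(-5 + 8*G/7) = -3 + (-5 + 8*G/7)*(41 + G))
170510/D(142) - 464290/(-415064) = 170510/(-208 + (8/7)*142² + (293/7)*142) - 464290/(-415064) = 170510/(-208 + (8/7)*20164 + 41606/7) - 464290*(-1/415064) = 170510/(-208 + 161312/7 + 41606/7) + 232145/207532 = 170510/(201462/7) + 232145/207532 = 170510*(7/201462) + 232145/207532 = 596785/100731 + 232145/207532 = 147236182615/20904905892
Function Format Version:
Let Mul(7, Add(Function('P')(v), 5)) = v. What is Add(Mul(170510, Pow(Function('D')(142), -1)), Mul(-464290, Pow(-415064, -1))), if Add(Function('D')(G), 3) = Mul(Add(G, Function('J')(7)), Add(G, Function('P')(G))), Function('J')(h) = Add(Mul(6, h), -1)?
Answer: Rational(147236182615, 20904905892) ≈ 7.0431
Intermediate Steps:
Function('P')(v) = Add(-5, Mul(Rational(1, 7), v))
Function('J')(h) = Add(-1, Mul(6, h))
Function('D')(G) = Add(-3, Mul(Add(-5, Mul(Rational(8, 7), G)), Add(41, G))) (Function('D')(G) = Add(-3, Mul(Add(G, Add(-1, Mul(6, 7))), Add(G, Add(-5, Mul(Rational(1, 7), G))))) = Add(-3, Mul(Add(G, Add(-1, 42)), Add(-5, Mul(Rational(8, 7), G)))) = Add(-3, Mul(Add(G, 41), Add(-5, Mul(Rational(8, 7), G)))) = Add(-3, Mul(Add(41, G), Add(-5, Mul(Rational(8, 7), G)))) = Add(-3, Mul(Add(-5, Mul(Rational(8, 7), G)), Add(41, G))))
Add(Mul(170510, Pow(Function('D')(142), -1)), Mul(-464290, Pow(-415064, -1))) = Add(Mul(170510, Pow(Add(-208, Mul(Rational(8, 7), Pow(142, 2)), Mul(Rational(293, 7), 142)), -1)), Mul(-464290, Pow(-415064, -1))) = Add(Mul(170510, Pow(Add(-208, Mul(Rational(8, 7), 20164), Rational(41606, 7)), -1)), Mul(-464290, Rational(-1, 415064))) = Add(Mul(170510, Pow(Add(-208, Rational(161312, 7), Rational(41606, 7)), -1)), Rational(232145, 207532)) = Add(Mul(170510, Pow(Rational(201462, 7), -1)), Rational(232145, 207532)) = Add(Mul(170510, Rational(7, 201462)), Rational(232145, 207532)) = Add(Rational(596785, 100731), Rational(232145, 207532)) = Rational(147236182615, 20904905892)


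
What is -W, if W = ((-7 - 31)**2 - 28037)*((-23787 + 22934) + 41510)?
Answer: 1081191601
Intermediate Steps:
W = -1081191601 (W = ((-38)**2 - 28037)*(-853 + 41510) = (1444 - 28037)*40657 = -26593*40657 = -1081191601)
-W = -1*(-1081191601) = 1081191601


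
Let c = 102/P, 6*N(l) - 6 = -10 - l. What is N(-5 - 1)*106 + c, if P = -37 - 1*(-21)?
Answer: 695/24 ≈ 28.958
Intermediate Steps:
P = -16 (P = -37 + 21 = -16)
N(l) = -2/3 - l/6 (N(l) = 1 + (-10 - l)/6 = 1 + (-5/3 - l/6) = -2/3 - l/6)
c = -51/8 (c = 102/(-16) = 102*(-1/16) = -51/8 ≈ -6.3750)
N(-5 - 1)*106 + c = (-2/3 - (-5 - 1)/6)*106 - 51/8 = (-2/3 - 1/6*(-6))*106 - 51/8 = (-2/3 + 1)*106 - 51/8 = (1/3)*106 - 51/8 = 106/3 - 51/8 = 695/24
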